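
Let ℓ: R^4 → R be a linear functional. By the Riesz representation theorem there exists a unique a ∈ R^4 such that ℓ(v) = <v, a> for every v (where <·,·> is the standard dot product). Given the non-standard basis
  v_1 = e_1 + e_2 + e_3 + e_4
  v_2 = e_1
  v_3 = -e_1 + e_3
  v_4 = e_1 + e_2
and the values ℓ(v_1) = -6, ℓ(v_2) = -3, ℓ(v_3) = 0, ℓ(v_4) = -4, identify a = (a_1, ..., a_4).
a = (-3, -1, -3, 1)

Write a = (a_1, ..., a_4) in the standard basis. For each basis vector v_i, ℓ(v_i) = <v_i, a> is a linear equation in the a_j's. Collect the n equations into a matrix system V a = ℓ, where row i of V is v_i (expressed in the standard basis). Since V is invertible (lower-triangular with 1s on the diagonal, up to permutation), solve by back-substitution:
  V =
[[1, 1, 1, 1],
 [1, 0, 0, 0],
 [-1, 0, 1, 0],
 [1, 1, 0, 0]]
  V a = (-6, -3, 0, -4)
Solving gives a = (-3, -1, -3, 1).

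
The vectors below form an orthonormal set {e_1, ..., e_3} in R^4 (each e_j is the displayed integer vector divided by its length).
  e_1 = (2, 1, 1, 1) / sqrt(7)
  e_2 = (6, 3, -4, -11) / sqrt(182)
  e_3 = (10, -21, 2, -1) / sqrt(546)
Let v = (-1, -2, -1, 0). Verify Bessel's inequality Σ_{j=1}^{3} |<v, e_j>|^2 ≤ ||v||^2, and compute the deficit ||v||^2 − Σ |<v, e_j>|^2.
Σ |<v, e_j>|^2 = 39/7; ||v||^2 = 6; deficit = 3/7

Write each e_j = u_j / sqrt(<u_j, u_j>) where u_j is the displayed integer vector. Then <v, e_j> = <v, u_j> / sqrt(<u_j, u_j>), so |<v, e_j>|^2 = <v, u_j>^2 / <u_j, u_j>.
Coefficients: <v, e_1> = -5/sqrt(7), <v, e_2> = -8/sqrt(182), <v, e_3> = 30/sqrt(546).
Square and sum: Σ |<v, e_j>|^2 = 39/7.
Compute ||v||^2 = v·v = 6.
Deficit = 6 − 39/7 = 3/7 ≥ 0, confirming Bessel's inequality. (The deficit equals ||v − Σ <v,e_j> e_j||^2, the squared distance from v to span{e_j}.)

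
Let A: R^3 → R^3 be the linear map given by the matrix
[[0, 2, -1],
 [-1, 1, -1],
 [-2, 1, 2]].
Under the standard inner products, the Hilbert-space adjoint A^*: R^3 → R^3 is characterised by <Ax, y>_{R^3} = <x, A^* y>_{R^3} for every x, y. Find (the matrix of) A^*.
A^* = A^T =
[[0, -1, -2],
 [2, 1, 1],
 [-1, -1, 2]]

For real matrices with standard dot products, the defining identity <Ax, y> = <x, A^* y> gives (Ax)^T y = x^T (A^*) y, i.e. x^T A^T y = x^T (A^*) y. Since this holds for all x, y, we must have A^* = A^T. Therefore
A^* =
[[0, -1, -2],
 [2, 1, 1],
 [-1, -1, 2]].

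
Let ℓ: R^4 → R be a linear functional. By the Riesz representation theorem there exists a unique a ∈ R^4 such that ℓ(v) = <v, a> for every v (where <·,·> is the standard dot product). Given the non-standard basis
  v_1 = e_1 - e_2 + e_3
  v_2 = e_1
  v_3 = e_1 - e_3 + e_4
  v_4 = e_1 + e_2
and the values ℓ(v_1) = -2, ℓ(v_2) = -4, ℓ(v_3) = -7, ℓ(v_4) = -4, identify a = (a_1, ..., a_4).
a = (-4, 0, 2, -1)

Write a = (a_1, ..., a_4) in the standard basis. For each basis vector v_i, ℓ(v_i) = <v_i, a> is a linear equation in the a_j's. Collect the n equations into a matrix system V a = ℓ, where row i of V is v_i (expressed in the standard basis). Since V is invertible (lower-triangular with 1s on the diagonal, up to permutation), solve by back-substitution:
  V =
[[1, -1, 1, 0],
 [1, 0, 0, 0],
 [1, 0, -1, 1],
 [1, 1, 0, 0]]
  V a = (-2, -4, -7, -4)
Solving gives a = (-4, 0, 2, -1).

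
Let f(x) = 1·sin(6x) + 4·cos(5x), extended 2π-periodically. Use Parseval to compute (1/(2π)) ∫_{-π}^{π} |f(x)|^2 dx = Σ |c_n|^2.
Σ |c_n|^2 = 17/2

Expand |f|^2 and use orthogonality of {sin(nx), cos(mx)} on [-π, π]:
  ∫_{-π}^{π} sin(nx)^2 dx = π, ∫ cos(mx)^2 dx = π, and cross terms integrate to 0.
So ∫_{-π}^{π} f(x)^2 dx = 1^2 · π + 4^2 · π = (1 + 16)π.
Divide by 2π: (1 + 16)/2 = 17/2.
By Parseval, this equals Σ |c_n|^2.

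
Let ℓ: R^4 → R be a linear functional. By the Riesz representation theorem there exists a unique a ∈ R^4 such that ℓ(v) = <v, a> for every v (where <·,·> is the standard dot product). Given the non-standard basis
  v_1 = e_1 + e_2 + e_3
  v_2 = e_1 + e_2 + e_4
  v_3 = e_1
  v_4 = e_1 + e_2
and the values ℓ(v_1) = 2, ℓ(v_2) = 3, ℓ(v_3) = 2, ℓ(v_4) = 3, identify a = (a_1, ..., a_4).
a = (2, 1, -1, 0)

Write a = (a_1, ..., a_4) in the standard basis. For each basis vector v_i, ℓ(v_i) = <v_i, a> is a linear equation in the a_j's. Collect the n equations into a matrix system V a = ℓ, where row i of V is v_i (expressed in the standard basis). Since V is invertible (lower-triangular with 1s on the diagonal, up to permutation), solve by back-substitution:
  V =
[[1, 1, 1, 0],
 [1, 1, 0, 1],
 [1, 0, 0, 0],
 [1, 1, 0, 0]]
  V a = (2, 3, 2, 3)
Solving gives a = (2, 1, -1, 0).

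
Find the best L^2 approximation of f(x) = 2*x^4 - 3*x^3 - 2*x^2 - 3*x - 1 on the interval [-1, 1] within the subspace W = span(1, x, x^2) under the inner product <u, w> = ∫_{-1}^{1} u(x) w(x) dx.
g(x) = -2*x^2/7 - 24*x/5 - 41/35

The best approximation g ∈ W is the orthogonal projection of f onto W. Writing g = a_0 + a_1 x + a_2 x^2, the coefficients solve the normal equations G · a = b where
  G_{ij} = <φ_i, φ_j> and b_i = <f, φ_i>, with φ_0 = 1, φ_1 = x, φ_2 = x^2.
G =
  [2, 0, 2/3]
  [0, 2/3, 0]
  [2/3, 0, 2/5],
b = (-38/15, -16/5, -94/105).
Solving gives a_0 = -41/35, a_1 = -24/5, a_2 = -2/7, so
  g(x) = -2*x^2/7 - 24*x/5 - 41/35.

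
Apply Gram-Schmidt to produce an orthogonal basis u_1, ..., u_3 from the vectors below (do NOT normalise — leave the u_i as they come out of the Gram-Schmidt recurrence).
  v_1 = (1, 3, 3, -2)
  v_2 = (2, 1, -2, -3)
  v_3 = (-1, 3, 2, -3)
Orthogonal basis:
  u_1 = (1, 3, 3, -2)
  u_2 = (41/23, 8/23, -61/23, -59/23)
  u_3 = (-795/389, 139/389, -136/389, -393/389)

Apply the Gram-Schmidt recurrence
  u_1 = v_1
  u_i = v_i − Σ_{j<i} ((v_i · u_j) / (u_j · u_j)) · u_j.

Step by step this gives:
  u_1 = (1, 3, 3, -2)
  u_2 = (41/23, 8/23, -61/23, -59/23)
  u_3 = (-795/389, 139/389, -136/389, -393/389)

Orthogonality check:
  u_2 · u_1 = 0 (should be 0)
  u_3 · u_1 = 0 (should be 0)
  u_3 · u_2 = 0 (should be 0)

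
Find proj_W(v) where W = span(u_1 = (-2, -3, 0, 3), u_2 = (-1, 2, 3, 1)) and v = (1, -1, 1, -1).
proj_W(v) = (86/329, 45/329, -72/329, -117/329)

Set up U = [u_1 | ... | u_2] ∈ R^(4×2). The projector onto W = col(U) is P = U (U^T U)^(-1) U^T.
Compute U^T U =
  [22, -1]
  [-1, 15],
and U^T v = (-2, -1).
Solve U^T U · c = U^T v for the coefficients: c = (-31/329, -24/329). The projection is proj_W(v) = U c.
Check: (v - proj_W(v)) · u_1 = 0  (should be 0).
Check: (v - proj_W(v)) · u_2 = 0  (should be 0).
Result: proj_W(v) = (86/329, 45/329, -72/329, -117/329).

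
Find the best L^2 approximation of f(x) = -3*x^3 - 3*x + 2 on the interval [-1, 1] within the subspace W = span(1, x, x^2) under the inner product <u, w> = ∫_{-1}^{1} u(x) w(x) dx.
g(x) = 2 - 24*x/5

The best approximation g ∈ W is the orthogonal projection of f onto W. Writing g = a_0 + a_1 x + a_2 x^2, the coefficients solve the normal equations G · a = b where
  G_{ij} = <φ_i, φ_j> and b_i = <f, φ_i>, with φ_0 = 1, φ_1 = x, φ_2 = x^2.
G =
  [2, 0, 2/3]
  [0, 2/3, 0]
  [2/3, 0, 2/5],
b = (4, -16/5, 4/3).
Solving gives a_0 = 2, a_1 = -24/5, a_2 = 0, so
  g(x) = 2 - 24*x/5.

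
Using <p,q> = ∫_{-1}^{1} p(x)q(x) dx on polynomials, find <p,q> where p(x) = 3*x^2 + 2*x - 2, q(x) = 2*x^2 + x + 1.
<p,q> = -14/15

Expand the product: p(x)·q(x) = 6*x^4 + 7*x^3 + x^2 - 2.
∫_{-1}^{1} of each monomial x^k gives [2/(k+1) if k even, 0 if k odd]. Integrating term-by-term (or equivalently evaluating the antiderivative F(x) = 6*x^5/5 + 7*x^4/4 + x^3/3 - 2*x at the endpoints):
  F(1) − F(−1) = 77/60 − (133/60) = -14/15.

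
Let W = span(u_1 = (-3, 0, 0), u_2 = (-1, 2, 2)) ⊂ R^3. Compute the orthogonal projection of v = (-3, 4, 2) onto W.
proj_W(v) = (-3, 3, 3)

Set up U = [u_1 | ... | u_2] ∈ R^(3×2). The projector onto W = col(U) is P = U (U^T U)^(-1) U^T.
Compute U^T U =
  [9, 3]
  [3, 9],
and U^T v = (9, 15).
Solve U^T U · c = U^T v for the coefficients: c = (1/2, 3/2). The projection is proj_W(v) = U c.
Check: (v - proj_W(v)) · u_1 = 0  (should be 0).
Check: (v - proj_W(v)) · u_2 = 0  (should be 0).
Result: proj_W(v) = (-3, 3, 3).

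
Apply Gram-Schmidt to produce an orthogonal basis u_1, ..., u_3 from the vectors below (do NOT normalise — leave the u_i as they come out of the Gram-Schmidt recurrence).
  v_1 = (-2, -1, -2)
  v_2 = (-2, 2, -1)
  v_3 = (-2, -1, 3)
Orthogonal basis:
  u_1 = (-2, -1, -2)
  u_2 = (-10/9, 22/9, -1/9)
  u_3 = (-30/13, -12/13, 36/13)

Apply the Gram-Schmidt recurrence
  u_1 = v_1
  u_i = v_i − Σ_{j<i} ((v_i · u_j) / (u_j · u_j)) · u_j.

Step by step this gives:
  u_1 = (-2, -1, -2)
  u_2 = (-10/9, 22/9, -1/9)
  u_3 = (-30/13, -12/13, 36/13)

Orthogonality check:
  u_2 · u_1 = 0 (should be 0)
  u_3 · u_1 = 0 (should be 0)
  u_3 · u_2 = 0 (should be 0)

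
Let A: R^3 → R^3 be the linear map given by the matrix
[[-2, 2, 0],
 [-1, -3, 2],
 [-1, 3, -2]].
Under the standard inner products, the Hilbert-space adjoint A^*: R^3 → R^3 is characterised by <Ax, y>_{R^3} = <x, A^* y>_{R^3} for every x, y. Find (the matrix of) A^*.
A^* = A^T =
[[-2, -1, -1],
 [2, -3, 3],
 [0, 2, -2]]

For real matrices with standard dot products, the defining identity <Ax, y> = <x, A^* y> gives (Ax)^T y = x^T (A^*) y, i.e. x^T A^T y = x^T (A^*) y. Since this holds for all x, y, we must have A^* = A^T. Therefore
A^* =
[[-2, -1, -1],
 [2, -3, 3],
 [0, 2, -2]].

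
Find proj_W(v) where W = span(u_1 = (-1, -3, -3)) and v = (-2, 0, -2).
proj_W(v) = (-8/19, -24/19, -24/19)

Set up U = [u_1 | ... | u_1] ∈ R^(3×1). The projector onto W = col(U) is P = U (U^T U)^(-1) U^T.
Compute U^T U =
  [19],
and U^T v = (8).
Solve U^T U · c = U^T v for the coefficients: c = (8/19). The projection is proj_W(v) = U c.
Check: (v - proj_W(v)) · u_1 = 0  (should be 0).
Result: proj_W(v) = (-8/19, -24/19, -24/19).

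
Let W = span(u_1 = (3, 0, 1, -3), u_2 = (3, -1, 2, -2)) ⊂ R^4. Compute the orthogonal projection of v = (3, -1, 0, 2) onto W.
proj_W(v) = (45/53, -63/53, 78/53, 18/53)

Set up U = [u_1 | ... | u_2] ∈ R^(4×2). The projector onto W = col(U) is P = U (U^T U)^(-1) U^T.
Compute U^T U =
  [19, 17]
  [17, 18],
and U^T v = (3, 6).
Solve U^T U · c = U^T v for the coefficients: c = (-48/53, 63/53). The projection is proj_W(v) = U c.
Check: (v - proj_W(v)) · u_1 = 0  (should be 0).
Check: (v - proj_W(v)) · u_2 = 0  (should be 0).
Result: proj_W(v) = (45/53, -63/53, 78/53, 18/53).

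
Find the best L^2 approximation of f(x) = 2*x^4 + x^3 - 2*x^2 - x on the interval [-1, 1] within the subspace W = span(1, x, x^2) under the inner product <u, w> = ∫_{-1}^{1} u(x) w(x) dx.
g(x) = -2*x^2/7 - 2*x/5 - 6/35

The best approximation g ∈ W is the orthogonal projection of f onto W. Writing g = a_0 + a_1 x + a_2 x^2, the coefficients solve the normal equations G · a = b where
  G_{ij} = <φ_i, φ_j> and b_i = <f, φ_i>, with φ_0 = 1, φ_1 = x, φ_2 = x^2.
G =
  [2, 0, 2/3]
  [0, 2/3, 0]
  [2/3, 0, 2/5],
b = (-8/15, -4/15, -8/35).
Solving gives a_0 = -6/35, a_1 = -2/5, a_2 = -2/7, so
  g(x) = -2*x^2/7 - 2*x/5 - 6/35.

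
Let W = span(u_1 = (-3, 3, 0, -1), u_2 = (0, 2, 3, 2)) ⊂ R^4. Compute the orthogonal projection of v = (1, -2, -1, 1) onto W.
proj_W(v) = (450/307, -560/307, -165/307, 40/307)

Set up U = [u_1 | ... | u_2] ∈ R^(4×2). The projector onto W = col(U) is P = U (U^T U)^(-1) U^T.
Compute U^T U =
  [19, 4]
  [4, 17],
and U^T v = (-10, -5).
Solve U^T U · c = U^T v for the coefficients: c = (-150/307, -55/307). The projection is proj_W(v) = U c.
Check: (v - proj_W(v)) · u_1 = 0  (should be 0).
Check: (v - proj_W(v)) · u_2 = 0  (should be 0).
Result: proj_W(v) = (450/307, -560/307, -165/307, 40/307).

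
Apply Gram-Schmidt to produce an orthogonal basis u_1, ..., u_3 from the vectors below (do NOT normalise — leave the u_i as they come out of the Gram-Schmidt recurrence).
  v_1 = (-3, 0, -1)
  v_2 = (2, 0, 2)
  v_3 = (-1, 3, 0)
Orthogonal basis:
  u_1 = (-3, 0, -1)
  u_2 = (-2/5, 0, 6/5)
  u_3 = (0, 3, 0)

Apply the Gram-Schmidt recurrence
  u_1 = v_1
  u_i = v_i − Σ_{j<i} ((v_i · u_j) / (u_j · u_j)) · u_j.

Step by step this gives:
  u_1 = (-3, 0, -1)
  u_2 = (-2/5, 0, 6/5)
  u_3 = (0, 3, 0)

Orthogonality check:
  u_2 · u_1 = 0 (should be 0)
  u_3 · u_1 = 0 (should be 0)
  u_3 · u_2 = 0 (should be 0)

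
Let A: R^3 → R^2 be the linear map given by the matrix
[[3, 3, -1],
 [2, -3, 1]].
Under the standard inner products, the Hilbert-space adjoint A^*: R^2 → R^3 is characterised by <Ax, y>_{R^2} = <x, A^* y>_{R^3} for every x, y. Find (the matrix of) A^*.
A^* = A^T =
[[3, 2],
 [3, -3],
 [-1, 1]]

For real matrices with standard dot products, the defining identity <Ax, y> = <x, A^* y> gives (Ax)^T y = x^T (A^*) y, i.e. x^T A^T y = x^T (A^*) y. Since this holds for all x, y, we must have A^* = A^T. Therefore
A^* =
[[3, 2],
 [3, -3],
 [-1, 1]].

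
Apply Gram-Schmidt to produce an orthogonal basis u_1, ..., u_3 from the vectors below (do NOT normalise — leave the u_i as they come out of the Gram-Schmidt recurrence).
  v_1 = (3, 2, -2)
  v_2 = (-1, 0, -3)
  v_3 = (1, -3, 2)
Orthogonal basis:
  u_1 = (3, 2, -2)
  u_2 = (-26/17, -6/17, -45/17)
  u_3 = (30/23, -55/23, -10/23)

Apply the Gram-Schmidt recurrence
  u_1 = v_1
  u_i = v_i − Σ_{j<i} ((v_i · u_j) / (u_j · u_j)) · u_j.

Step by step this gives:
  u_1 = (3, 2, -2)
  u_2 = (-26/17, -6/17, -45/17)
  u_3 = (30/23, -55/23, -10/23)

Orthogonality check:
  u_2 · u_1 = 0 (should be 0)
  u_3 · u_1 = 0 (should be 0)
  u_3 · u_2 = 0 (should be 0)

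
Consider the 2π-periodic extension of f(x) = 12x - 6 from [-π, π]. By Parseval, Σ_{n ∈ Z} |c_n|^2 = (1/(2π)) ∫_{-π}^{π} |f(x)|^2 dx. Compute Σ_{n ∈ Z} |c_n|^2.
Σ |c_n|^2 = 48π^2 + 36

Expand and integrate term by term over [-π, π]:
  ∫ (12x)^2 dx = 144·(2π^3/3); ∫ 2·12·(-6)·x dx = 0 (odd integrand); ∫ (-6)^2 dx = 36·2π.
So (1/(2π)) ∫_{-π}^{π} (12x - 6)^2 dx = 144π^2/3 + 36 = 48π^2 + 36.
Parseval ⇒ Σ |c_n|^2 = 48π^2 + 36.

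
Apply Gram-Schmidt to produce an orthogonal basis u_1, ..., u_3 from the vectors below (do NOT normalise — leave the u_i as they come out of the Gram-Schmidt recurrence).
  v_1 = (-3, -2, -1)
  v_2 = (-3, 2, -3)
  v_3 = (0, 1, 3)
Orthogonal basis:
  u_1 = (-3, -2, -1)
  u_2 = (-9/7, 22/7, -17/7)
  u_3 = (-84/61, 63/61, 126/61)

Apply the Gram-Schmidt recurrence
  u_1 = v_1
  u_i = v_i − Σ_{j<i} ((v_i · u_j) / (u_j · u_j)) · u_j.

Step by step this gives:
  u_1 = (-3, -2, -1)
  u_2 = (-9/7, 22/7, -17/7)
  u_3 = (-84/61, 63/61, 126/61)

Orthogonality check:
  u_2 · u_1 = 0 (should be 0)
  u_3 · u_1 = 0 (should be 0)
  u_3 · u_2 = 0 (should be 0)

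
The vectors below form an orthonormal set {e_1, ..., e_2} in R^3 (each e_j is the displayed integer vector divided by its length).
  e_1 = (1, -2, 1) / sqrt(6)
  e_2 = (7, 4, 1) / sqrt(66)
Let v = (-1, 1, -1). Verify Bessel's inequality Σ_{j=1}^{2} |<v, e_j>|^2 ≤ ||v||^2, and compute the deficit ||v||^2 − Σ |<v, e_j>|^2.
Σ |<v, e_j>|^2 = 32/11; ||v||^2 = 3; deficit = 1/11

Write each e_j = u_j / sqrt(<u_j, u_j>) where u_j is the displayed integer vector. Then <v, e_j> = <v, u_j> / sqrt(<u_j, u_j>), so |<v, e_j>|^2 = <v, u_j>^2 / <u_j, u_j>.
Coefficients: <v, e_1> = -4/sqrt(6), <v, e_2> = -4/sqrt(66).
Square and sum: Σ |<v, e_j>|^2 = 32/11.
Compute ||v||^2 = v·v = 3.
Deficit = 3 − 32/11 = 1/11 ≥ 0, confirming Bessel's inequality. (The deficit equals ||v − Σ <v,e_j> e_j||^2, the squared distance from v to span{e_j}.)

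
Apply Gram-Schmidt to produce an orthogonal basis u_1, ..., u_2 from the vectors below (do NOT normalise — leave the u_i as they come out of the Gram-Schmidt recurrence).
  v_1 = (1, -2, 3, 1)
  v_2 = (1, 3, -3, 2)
Orthogonal basis:
  u_1 = (1, -2, 3, 1)
  u_2 = (9/5, 7/5, -3/5, 14/5)

Apply the Gram-Schmidt recurrence
  u_1 = v_1
  u_i = v_i − Σ_{j<i} ((v_i · u_j) / (u_j · u_j)) · u_j.

Step by step this gives:
  u_1 = (1, -2, 3, 1)
  u_2 = (9/5, 7/5, -3/5, 14/5)

Orthogonality check:
  u_2 · u_1 = 0 (should be 0)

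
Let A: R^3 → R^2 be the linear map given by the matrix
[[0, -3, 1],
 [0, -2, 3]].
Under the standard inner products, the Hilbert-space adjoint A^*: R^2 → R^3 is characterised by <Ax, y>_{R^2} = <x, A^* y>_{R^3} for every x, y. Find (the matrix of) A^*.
A^* = A^T =
[[0, 0],
 [-3, -2],
 [1, 3]]

For real matrices with standard dot products, the defining identity <Ax, y> = <x, A^* y> gives (Ax)^T y = x^T (A^*) y, i.e. x^T A^T y = x^T (A^*) y. Since this holds for all x, y, we must have A^* = A^T. Therefore
A^* =
[[0, 0],
 [-3, -2],
 [1, 3]].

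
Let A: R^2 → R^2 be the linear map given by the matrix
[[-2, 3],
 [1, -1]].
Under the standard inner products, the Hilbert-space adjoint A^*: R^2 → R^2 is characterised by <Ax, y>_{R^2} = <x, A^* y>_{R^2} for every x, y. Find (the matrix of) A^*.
A^* = A^T =
[[-2, 1],
 [3, -1]]

For real matrices with standard dot products, the defining identity <Ax, y> = <x, A^* y> gives (Ax)^T y = x^T (A^*) y, i.e. x^T A^T y = x^T (A^*) y. Since this holds for all x, y, we must have A^* = A^T. Therefore
A^* =
[[-2, 1],
 [3, -1]].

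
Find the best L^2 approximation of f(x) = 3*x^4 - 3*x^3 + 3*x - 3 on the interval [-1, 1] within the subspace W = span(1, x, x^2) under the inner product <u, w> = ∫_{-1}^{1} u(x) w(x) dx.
g(x) = 18*x^2/7 + 6*x/5 - 114/35

The best approximation g ∈ W is the orthogonal projection of f onto W. Writing g = a_0 + a_1 x + a_2 x^2, the coefficients solve the normal equations G · a = b where
  G_{ij} = <φ_i, φ_j> and b_i = <f, φ_i>, with φ_0 = 1, φ_1 = x, φ_2 = x^2.
G =
  [2, 0, 2/3]
  [0, 2/3, 0]
  [2/3, 0, 2/5],
b = (-24/5, 4/5, -8/7).
Solving gives a_0 = -114/35, a_1 = 6/5, a_2 = 18/7, so
  g(x) = 18*x^2/7 + 6*x/5 - 114/35.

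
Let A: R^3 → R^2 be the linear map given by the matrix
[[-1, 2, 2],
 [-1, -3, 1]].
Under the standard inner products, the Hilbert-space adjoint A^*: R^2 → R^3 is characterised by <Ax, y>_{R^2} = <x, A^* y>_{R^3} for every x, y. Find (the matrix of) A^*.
A^* = A^T =
[[-1, -1],
 [2, -3],
 [2, 1]]

For real matrices with standard dot products, the defining identity <Ax, y> = <x, A^* y> gives (Ax)^T y = x^T (A^*) y, i.e. x^T A^T y = x^T (A^*) y. Since this holds for all x, y, we must have A^* = A^T. Therefore
A^* =
[[-1, -1],
 [2, -3],
 [2, 1]].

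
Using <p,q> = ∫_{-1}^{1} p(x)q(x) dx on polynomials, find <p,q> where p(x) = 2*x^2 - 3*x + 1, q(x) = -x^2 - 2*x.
<p,q> = 38/15

Expand the product: p(x)·q(x) = -2*x^4 - x^3 + 5*x^2 - 2*x.
∫_{-1}^{1} of each monomial x^k gives [2/(k+1) if k even, 0 if k odd]. Integrating term-by-term (or equivalently evaluating the antiderivative F(x) = -2*x^5/5 - x^4/4 + 5*x^3/3 - x^2 at the endpoints):
  F(1) − F(−1) = 1/60 − (-151/60) = 38/15.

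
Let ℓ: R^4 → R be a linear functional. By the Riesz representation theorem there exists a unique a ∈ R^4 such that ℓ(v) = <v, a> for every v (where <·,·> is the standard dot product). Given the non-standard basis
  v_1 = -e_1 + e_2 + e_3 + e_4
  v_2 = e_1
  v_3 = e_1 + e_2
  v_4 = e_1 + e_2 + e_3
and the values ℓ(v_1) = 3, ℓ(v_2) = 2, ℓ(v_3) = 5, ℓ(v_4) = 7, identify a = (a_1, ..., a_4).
a = (2, 3, 2, 0)

Write a = (a_1, ..., a_4) in the standard basis. For each basis vector v_i, ℓ(v_i) = <v_i, a> is a linear equation in the a_j's. Collect the n equations into a matrix system V a = ℓ, where row i of V is v_i (expressed in the standard basis). Since V is invertible (lower-triangular with 1s on the diagonal, up to permutation), solve by back-substitution:
  V =
[[-1, 1, 1, 1],
 [1, 0, 0, 0],
 [1, 1, 0, 0],
 [1, 1, 1, 0]]
  V a = (3, 2, 5, 7)
Solving gives a = (2, 3, 2, 0).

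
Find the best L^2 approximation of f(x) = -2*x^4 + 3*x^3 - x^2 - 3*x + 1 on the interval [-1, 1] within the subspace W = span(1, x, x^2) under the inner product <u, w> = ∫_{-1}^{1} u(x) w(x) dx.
g(x) = -19*x^2/7 - 6*x/5 + 41/35

The best approximation g ∈ W is the orthogonal projection of f onto W. Writing g = a_0 + a_1 x + a_2 x^2, the coefficients solve the normal equations G · a = b where
  G_{ij} = <φ_i, φ_j> and b_i = <f, φ_i>, with φ_0 = 1, φ_1 = x, φ_2 = x^2.
G =
  [2, 0, 2/3]
  [0, 2/3, 0]
  [2/3, 0, 2/5],
b = (8/15, -4/5, -32/105).
Solving gives a_0 = 41/35, a_1 = -6/5, a_2 = -19/7, so
  g(x) = -19*x^2/7 - 6*x/5 + 41/35.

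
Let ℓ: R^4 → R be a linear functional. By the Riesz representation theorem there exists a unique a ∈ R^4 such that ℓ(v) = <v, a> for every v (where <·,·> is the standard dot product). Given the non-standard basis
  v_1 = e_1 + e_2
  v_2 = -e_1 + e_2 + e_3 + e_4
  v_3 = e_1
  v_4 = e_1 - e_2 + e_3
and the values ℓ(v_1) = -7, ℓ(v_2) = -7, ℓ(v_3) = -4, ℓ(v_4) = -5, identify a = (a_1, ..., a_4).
a = (-4, -3, -4, -4)

Write a = (a_1, ..., a_4) in the standard basis. For each basis vector v_i, ℓ(v_i) = <v_i, a> is a linear equation in the a_j's. Collect the n equations into a matrix system V a = ℓ, where row i of V is v_i (expressed in the standard basis). Since V is invertible (lower-triangular with 1s on the diagonal, up to permutation), solve by back-substitution:
  V =
[[1, 1, 0, 0],
 [-1, 1, 1, 1],
 [1, 0, 0, 0],
 [1, -1, 1, 0]]
  V a = (-7, -7, -4, -5)
Solving gives a = (-4, -3, -4, -4).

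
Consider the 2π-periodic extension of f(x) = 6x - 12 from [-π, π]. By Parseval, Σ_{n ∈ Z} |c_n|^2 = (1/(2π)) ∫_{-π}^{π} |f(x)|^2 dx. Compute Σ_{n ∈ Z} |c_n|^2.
Σ |c_n|^2 = 12π^2 + 144

Expand and integrate term by term over [-π, π]:
  ∫ (6x)^2 dx = 36·(2π^3/3); ∫ 2·6·(-12)·x dx = 0 (odd integrand); ∫ (-12)^2 dx = 144·2π.
So (1/(2π)) ∫_{-π}^{π} (6x - 12)^2 dx = 36π^2/3 + 144 = 12π^2 + 144.
Parseval ⇒ Σ |c_n|^2 = 12π^2 + 144.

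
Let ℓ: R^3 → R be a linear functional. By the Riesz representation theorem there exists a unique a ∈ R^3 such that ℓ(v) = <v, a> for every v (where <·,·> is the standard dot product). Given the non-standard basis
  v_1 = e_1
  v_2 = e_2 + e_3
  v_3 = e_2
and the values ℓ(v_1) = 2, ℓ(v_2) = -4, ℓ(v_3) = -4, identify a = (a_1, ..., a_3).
a = (2, -4, 0)

Write a = (a_1, ..., a_3) in the standard basis. For each basis vector v_i, ℓ(v_i) = <v_i, a> is a linear equation in the a_j's. Collect the n equations into a matrix system V a = ℓ, where row i of V is v_i (expressed in the standard basis). Since V is invertible (lower-triangular with 1s on the diagonal, up to permutation), solve by back-substitution:
  V =
[[1, 0, 0],
 [0, 1, 1],
 [0, 1, 0]]
  V a = (2, -4, -4)
Solving gives a = (2, -4, 0).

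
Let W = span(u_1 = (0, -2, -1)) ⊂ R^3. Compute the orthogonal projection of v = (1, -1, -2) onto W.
proj_W(v) = (0, -8/5, -4/5)

Set up U = [u_1 | ... | u_1] ∈ R^(3×1). The projector onto W = col(U) is P = U (U^T U)^(-1) U^T.
Compute U^T U =
  [5],
and U^T v = (4).
Solve U^T U · c = U^T v for the coefficients: c = (4/5). The projection is proj_W(v) = U c.
Check: (v - proj_W(v)) · u_1 = 0  (should be 0).
Result: proj_W(v) = (0, -8/5, -4/5).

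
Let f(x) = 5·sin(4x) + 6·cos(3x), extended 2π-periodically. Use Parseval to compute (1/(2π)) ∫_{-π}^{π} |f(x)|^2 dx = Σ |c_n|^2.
Σ |c_n|^2 = 61/2

Expand |f|^2 and use orthogonality of {sin(nx), cos(mx)} on [-π, π]:
  ∫_{-π}^{π} sin(nx)^2 dx = π, ∫ cos(mx)^2 dx = π, and cross terms integrate to 0.
So ∫_{-π}^{π} f(x)^2 dx = 5^2 · π + 6^2 · π = (25 + 36)π.
Divide by 2π: (25 + 36)/2 = 61/2.
By Parseval, this equals Σ |c_n|^2.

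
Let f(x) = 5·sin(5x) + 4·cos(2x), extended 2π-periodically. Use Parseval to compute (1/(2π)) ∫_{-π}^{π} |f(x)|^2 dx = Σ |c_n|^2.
Σ |c_n|^2 = 41/2

Expand |f|^2 and use orthogonality of {sin(nx), cos(mx)} on [-π, π]:
  ∫_{-π}^{π} sin(nx)^2 dx = π, ∫ cos(mx)^2 dx = π, and cross terms integrate to 0.
So ∫_{-π}^{π} f(x)^2 dx = 5^2 · π + 4^2 · π = (25 + 16)π.
Divide by 2π: (25 + 16)/2 = 41/2.
By Parseval, this equals Σ |c_n|^2.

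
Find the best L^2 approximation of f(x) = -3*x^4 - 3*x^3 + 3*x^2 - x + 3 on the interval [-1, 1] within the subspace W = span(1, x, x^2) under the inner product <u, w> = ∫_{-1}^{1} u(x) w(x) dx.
g(x) = 3*x^2/7 - 14*x/5 + 114/35

The best approximation g ∈ W is the orthogonal projection of f onto W. Writing g = a_0 + a_1 x + a_2 x^2, the coefficients solve the normal equations G · a = b where
  G_{ij} = <φ_i, φ_j> and b_i = <f, φ_i>, with φ_0 = 1, φ_1 = x, φ_2 = x^2.
G =
  [2, 0, 2/3]
  [0, 2/3, 0]
  [2/3, 0, 2/5],
b = (34/5, -28/15, 82/35).
Solving gives a_0 = 114/35, a_1 = -14/5, a_2 = 3/7, so
  g(x) = 3*x^2/7 - 14*x/5 + 114/35.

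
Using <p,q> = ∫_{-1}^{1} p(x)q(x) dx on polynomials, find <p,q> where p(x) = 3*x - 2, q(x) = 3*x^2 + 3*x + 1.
<p,q> = -2

Expand the product: p(x)·q(x) = 9*x^3 + 3*x^2 - 3*x - 2.
∫_{-1}^{1} of each monomial x^k gives [2/(k+1) if k even, 0 if k odd]. Integrating term-by-term (or equivalently evaluating the antiderivative F(x) = 9*x^4/4 + x^3 - 3*x^2/2 - 2*x at the endpoints):
  F(1) − F(−1) = -1/4 − (7/4) = -2.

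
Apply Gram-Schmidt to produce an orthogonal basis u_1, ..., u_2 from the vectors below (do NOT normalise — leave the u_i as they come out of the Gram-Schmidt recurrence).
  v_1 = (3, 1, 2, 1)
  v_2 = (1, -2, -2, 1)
Orthogonal basis:
  u_1 = (3, 1, 2, 1)
  u_2 = (7/5, -28/15, -26/15, 17/15)

Apply the Gram-Schmidt recurrence
  u_1 = v_1
  u_i = v_i − Σ_{j<i} ((v_i · u_j) / (u_j · u_j)) · u_j.

Step by step this gives:
  u_1 = (3, 1, 2, 1)
  u_2 = (7/5, -28/15, -26/15, 17/15)

Orthogonality check:
  u_2 · u_1 = 0 (should be 0)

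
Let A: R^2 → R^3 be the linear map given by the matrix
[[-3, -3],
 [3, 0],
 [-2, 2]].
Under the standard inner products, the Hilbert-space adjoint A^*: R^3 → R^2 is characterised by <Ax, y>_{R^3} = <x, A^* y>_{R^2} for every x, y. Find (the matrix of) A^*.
A^* = A^T =
[[-3, 3, -2],
 [-3, 0, 2]]

For real matrices with standard dot products, the defining identity <Ax, y> = <x, A^* y> gives (Ax)^T y = x^T (A^*) y, i.e. x^T A^T y = x^T (A^*) y. Since this holds for all x, y, we must have A^* = A^T. Therefore
A^* =
[[-3, 3, -2],
 [-3, 0, 2]].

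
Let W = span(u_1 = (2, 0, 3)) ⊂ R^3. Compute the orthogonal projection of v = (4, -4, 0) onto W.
proj_W(v) = (16/13, 0, 24/13)

Set up U = [u_1 | ... | u_1] ∈ R^(3×1). The projector onto W = col(U) is P = U (U^T U)^(-1) U^T.
Compute U^T U =
  [13],
and U^T v = (8).
Solve U^T U · c = U^T v for the coefficients: c = (8/13). The projection is proj_W(v) = U c.
Check: (v - proj_W(v)) · u_1 = 0  (should be 0).
Result: proj_W(v) = (16/13, 0, 24/13).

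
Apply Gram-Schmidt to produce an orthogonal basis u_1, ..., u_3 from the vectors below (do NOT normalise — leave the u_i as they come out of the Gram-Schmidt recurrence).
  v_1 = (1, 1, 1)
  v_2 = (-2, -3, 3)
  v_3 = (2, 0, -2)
Orthogonal basis:
  u_1 = (1, 1, 1)
  u_2 = (-4/3, -7/3, 11/3)
  u_3 = (42/31, -35/31, -7/31)

Apply the Gram-Schmidt recurrence
  u_1 = v_1
  u_i = v_i − Σ_{j<i} ((v_i · u_j) / (u_j · u_j)) · u_j.

Step by step this gives:
  u_1 = (1, 1, 1)
  u_2 = (-4/3, -7/3, 11/3)
  u_3 = (42/31, -35/31, -7/31)

Orthogonality check:
  u_2 · u_1 = 0 (should be 0)
  u_3 · u_1 = 0 (should be 0)
  u_3 · u_2 = 0 (should be 0)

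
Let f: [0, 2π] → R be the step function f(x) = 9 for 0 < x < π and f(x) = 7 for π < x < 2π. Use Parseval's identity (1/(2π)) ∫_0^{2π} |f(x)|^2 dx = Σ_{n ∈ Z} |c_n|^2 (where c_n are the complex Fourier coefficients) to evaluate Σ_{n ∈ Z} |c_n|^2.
Σ |c_n|^2 = 65

Parseval equates the L^2 energy of f (normalised by 1/(2π)) with the ℓ^2 sum of its Fourier coefficients: (1/(2π)) ∫_0^{2π} |f|^2 = Σ |c_n|^2.
Compute the left side: (1/(2π)) [∫_0^π 9^2 dx + ∫_π^{2π} 7^2 dx] = (1/(2π)) · (81π + 49π) = (81 + 49)/2 = 65.
So Σ_{n ∈ Z} |c_n|^2 = 65.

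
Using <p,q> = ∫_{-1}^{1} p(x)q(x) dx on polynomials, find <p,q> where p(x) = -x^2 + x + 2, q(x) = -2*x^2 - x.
<p,q> = -38/15

Expand the product: p(x)·q(x) = 2*x^4 - x^3 - 5*x^2 - 2*x.
∫_{-1}^{1} of each monomial x^k gives [2/(k+1) if k even, 0 if k odd]. Integrating term-by-term (or equivalently evaluating the antiderivative F(x) = 2*x^5/5 - x^4/4 - 5*x^3/3 - x^2 at the endpoints):
  F(1) − F(−1) = -151/60 − (1/60) = -38/15.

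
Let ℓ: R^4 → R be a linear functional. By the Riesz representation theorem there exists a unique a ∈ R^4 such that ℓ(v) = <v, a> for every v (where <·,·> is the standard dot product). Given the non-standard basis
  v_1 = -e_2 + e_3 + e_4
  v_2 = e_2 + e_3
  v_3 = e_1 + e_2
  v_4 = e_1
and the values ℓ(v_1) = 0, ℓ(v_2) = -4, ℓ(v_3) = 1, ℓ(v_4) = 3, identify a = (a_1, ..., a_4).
a = (3, -2, -2, 0)

Write a = (a_1, ..., a_4) in the standard basis. For each basis vector v_i, ℓ(v_i) = <v_i, a> is a linear equation in the a_j's. Collect the n equations into a matrix system V a = ℓ, where row i of V is v_i (expressed in the standard basis). Since V is invertible (lower-triangular with 1s on the diagonal, up to permutation), solve by back-substitution:
  V =
[[0, -1, 1, 1],
 [0, 1, 1, 0],
 [1, 1, 0, 0],
 [1, 0, 0, 0]]
  V a = (0, -4, 1, 3)
Solving gives a = (3, -2, -2, 0).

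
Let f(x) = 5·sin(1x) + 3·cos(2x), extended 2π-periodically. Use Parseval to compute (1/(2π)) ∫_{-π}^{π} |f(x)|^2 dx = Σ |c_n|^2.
Σ |c_n|^2 = 17

Expand |f|^2 and use orthogonality of {sin(nx), cos(mx)} on [-π, π]:
  ∫_{-π}^{π} sin(nx)^2 dx = π, ∫ cos(mx)^2 dx = π, and cross terms integrate to 0.
So ∫_{-π}^{π} f(x)^2 dx = 5^2 · π + 3^2 · π = (25 + 9)π.
Divide by 2π: (25 + 9)/2 = 17.
By Parseval, this equals Σ |c_n|^2.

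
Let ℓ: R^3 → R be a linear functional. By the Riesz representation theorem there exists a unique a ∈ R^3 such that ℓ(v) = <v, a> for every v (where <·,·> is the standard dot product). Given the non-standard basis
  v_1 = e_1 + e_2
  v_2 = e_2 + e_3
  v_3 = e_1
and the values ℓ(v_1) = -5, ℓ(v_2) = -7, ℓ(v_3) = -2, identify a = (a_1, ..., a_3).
a = (-2, -3, -4)

Write a = (a_1, ..., a_3) in the standard basis. For each basis vector v_i, ℓ(v_i) = <v_i, a> is a linear equation in the a_j's. Collect the n equations into a matrix system V a = ℓ, where row i of V is v_i (expressed in the standard basis). Since V is invertible (lower-triangular with 1s on the diagonal, up to permutation), solve by back-substitution:
  V =
[[1, 1, 0],
 [0, 1, 1],
 [1, 0, 0]]
  V a = (-5, -7, -2)
Solving gives a = (-2, -3, -4).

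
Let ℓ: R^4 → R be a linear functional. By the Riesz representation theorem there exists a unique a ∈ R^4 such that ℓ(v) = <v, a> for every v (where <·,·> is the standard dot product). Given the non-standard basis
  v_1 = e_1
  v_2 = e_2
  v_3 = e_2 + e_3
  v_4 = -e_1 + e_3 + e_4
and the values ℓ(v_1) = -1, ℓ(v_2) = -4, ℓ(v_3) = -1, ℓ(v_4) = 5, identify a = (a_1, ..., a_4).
a = (-1, -4, 3, 1)

Write a = (a_1, ..., a_4) in the standard basis. For each basis vector v_i, ℓ(v_i) = <v_i, a> is a linear equation in the a_j's. Collect the n equations into a matrix system V a = ℓ, where row i of V is v_i (expressed in the standard basis). Since V is invertible (lower-triangular with 1s on the diagonal, up to permutation), solve by back-substitution:
  V =
[[1, 0, 0, 0],
 [0, 1, 0, 0],
 [0, 1, 1, 0],
 [-1, 0, 1, 1]]
  V a = (-1, -4, -1, 5)
Solving gives a = (-1, -4, 3, 1).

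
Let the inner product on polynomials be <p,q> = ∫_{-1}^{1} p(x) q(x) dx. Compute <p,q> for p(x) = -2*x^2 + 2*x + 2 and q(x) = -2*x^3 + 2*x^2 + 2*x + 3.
<p,q> = 152/15

Expand the product: p(x)·q(x) = 4*x^5 - 8*x^4 - 4*x^3 + 2*x^2 + 10*x + 6.
∫_{-1}^{1} of each monomial x^k gives [2/(k+1) if k even, 0 if k odd]. Integrating term-by-term (or equivalently evaluating the antiderivative F(x) = 2*x^6/3 - 8*x^5/5 - x^4 + 2*x^3/3 + 5*x^2 + 6*x at the endpoints):
  F(1) − F(−1) = 146/15 − (-2/5) = 152/15.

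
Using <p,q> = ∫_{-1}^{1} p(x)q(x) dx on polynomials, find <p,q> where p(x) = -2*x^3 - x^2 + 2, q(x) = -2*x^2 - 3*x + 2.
<p,q> = 36/5

Expand the product: p(x)·q(x) = 4*x^5 + 8*x^4 - x^3 - 6*x^2 - 6*x + 4.
∫_{-1}^{1} of each monomial x^k gives [2/(k+1) if k even, 0 if k odd]. Integrating term-by-term (or equivalently evaluating the antiderivative F(x) = 2*x^6/3 + 8*x^5/5 - x^4/4 - 2*x^3 - 3*x^2 + 4*x at the endpoints):
  F(1) − F(−1) = 61/60 − (-371/60) = 36/5.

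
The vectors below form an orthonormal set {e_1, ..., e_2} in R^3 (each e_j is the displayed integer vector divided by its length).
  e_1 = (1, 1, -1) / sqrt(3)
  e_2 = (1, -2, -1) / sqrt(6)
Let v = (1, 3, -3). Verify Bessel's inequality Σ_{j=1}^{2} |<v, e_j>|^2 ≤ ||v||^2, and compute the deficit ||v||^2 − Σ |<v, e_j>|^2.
Σ |<v, e_j>|^2 = 17; ||v||^2 = 19; deficit = 2

Write each e_j = u_j / sqrt(<u_j, u_j>) where u_j is the displayed integer vector. Then <v, e_j> = <v, u_j> / sqrt(<u_j, u_j>), so |<v, e_j>|^2 = <v, u_j>^2 / <u_j, u_j>.
Coefficients: <v, e_1> = 7/sqrt(3), <v, e_2> = -2/sqrt(6).
Square and sum: Σ |<v, e_j>|^2 = 17.
Compute ||v||^2 = v·v = 19.
Deficit = 19 − 17 = 2 ≥ 0, confirming Bessel's inequality. (The deficit equals ||v − Σ <v,e_j> e_j||^2, the squared distance from v to span{e_j}.)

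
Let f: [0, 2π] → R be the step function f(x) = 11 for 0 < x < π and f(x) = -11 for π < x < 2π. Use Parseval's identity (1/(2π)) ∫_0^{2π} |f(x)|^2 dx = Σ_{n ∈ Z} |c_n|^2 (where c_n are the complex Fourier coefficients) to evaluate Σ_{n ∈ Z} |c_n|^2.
Σ |c_n|^2 = 121

Parseval equates the L^2 energy of f (normalised by 1/(2π)) with the ℓ^2 sum of its Fourier coefficients: (1/(2π)) ∫_0^{2π} |f|^2 = Σ |c_n|^2.
Compute the left side: (1/(2π)) [∫_0^π 11^2 dx + ∫_π^{2π} (-11)^2 dx] = (1/(2π)) · (121π + 121π) = (121 + 121)/2 = 121.
So Σ_{n ∈ Z} |c_n|^2 = 121.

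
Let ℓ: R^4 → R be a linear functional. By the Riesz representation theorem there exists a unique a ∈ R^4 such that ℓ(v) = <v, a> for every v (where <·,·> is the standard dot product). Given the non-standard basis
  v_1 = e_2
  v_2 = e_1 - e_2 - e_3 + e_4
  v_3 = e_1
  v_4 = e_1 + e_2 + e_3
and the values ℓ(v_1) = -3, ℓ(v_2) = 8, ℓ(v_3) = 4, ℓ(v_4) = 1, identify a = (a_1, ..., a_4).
a = (4, -3, 0, 1)

Write a = (a_1, ..., a_4) in the standard basis. For each basis vector v_i, ℓ(v_i) = <v_i, a> is a linear equation in the a_j's. Collect the n equations into a matrix system V a = ℓ, where row i of V is v_i (expressed in the standard basis). Since V is invertible (lower-triangular with 1s on the diagonal, up to permutation), solve by back-substitution:
  V =
[[0, 1, 0, 0],
 [1, -1, -1, 1],
 [1, 0, 0, 0],
 [1, 1, 1, 0]]
  V a = (-3, 8, 4, 1)
Solving gives a = (4, -3, 0, 1).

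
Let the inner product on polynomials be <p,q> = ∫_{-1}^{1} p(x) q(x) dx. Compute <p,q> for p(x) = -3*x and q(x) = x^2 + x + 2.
<p,q> = -2

Expand the product: p(x)·q(x) = -3*x^3 - 3*x^2 - 6*x.
∫_{-1}^{1} of each monomial x^k gives [2/(k+1) if k even, 0 if k odd]. Integrating term-by-term (or equivalently evaluating the antiderivative F(x) = -3*x^4/4 - x^3 - 3*x^2 at the endpoints):
  F(1) − F(−1) = -19/4 − (-11/4) = -2.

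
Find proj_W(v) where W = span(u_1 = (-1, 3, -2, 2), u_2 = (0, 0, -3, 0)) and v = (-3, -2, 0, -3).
proj_W(v) = (9/14, -27/14, 0, -9/7)

Set up U = [u_1 | ... | u_2] ∈ R^(4×2). The projector onto W = col(U) is P = U (U^T U)^(-1) U^T.
Compute U^T U =
  [18, 6]
  [6, 9],
and U^T v = (-9, 0).
Solve U^T U · c = U^T v for the coefficients: c = (-9/14, 3/7). The projection is proj_W(v) = U c.
Check: (v - proj_W(v)) · u_1 = 0  (should be 0).
Check: (v - proj_W(v)) · u_2 = 0  (should be 0).
Result: proj_W(v) = (9/14, -27/14, 0, -9/7).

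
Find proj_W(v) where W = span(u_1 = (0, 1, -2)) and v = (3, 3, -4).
proj_W(v) = (0, 11/5, -22/5)

Set up U = [u_1 | ... | u_1] ∈ R^(3×1). The projector onto W = col(U) is P = U (U^T U)^(-1) U^T.
Compute U^T U =
  [5],
and U^T v = (11).
Solve U^T U · c = U^T v for the coefficients: c = (11/5). The projection is proj_W(v) = U c.
Check: (v - proj_W(v)) · u_1 = 0  (should be 0).
Result: proj_W(v) = (0, 11/5, -22/5).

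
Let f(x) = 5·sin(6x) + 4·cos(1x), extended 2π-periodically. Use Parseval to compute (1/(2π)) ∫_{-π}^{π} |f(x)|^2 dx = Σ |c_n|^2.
Σ |c_n|^2 = 41/2

Expand |f|^2 and use orthogonality of {sin(nx), cos(mx)} on [-π, π]:
  ∫_{-π}^{π} sin(nx)^2 dx = π, ∫ cos(mx)^2 dx = π, and cross terms integrate to 0.
So ∫_{-π}^{π} f(x)^2 dx = 5^2 · π + 4^2 · π = (25 + 16)π.
Divide by 2π: (25 + 16)/2 = 41/2.
By Parseval, this equals Σ |c_n|^2.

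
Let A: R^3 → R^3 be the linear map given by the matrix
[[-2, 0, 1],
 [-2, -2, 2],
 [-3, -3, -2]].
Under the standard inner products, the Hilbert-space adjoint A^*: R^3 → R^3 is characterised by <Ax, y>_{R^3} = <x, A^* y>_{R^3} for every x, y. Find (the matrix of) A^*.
A^* = A^T =
[[-2, -2, -3],
 [0, -2, -3],
 [1, 2, -2]]

For real matrices with standard dot products, the defining identity <Ax, y> = <x, A^* y> gives (Ax)^T y = x^T (A^*) y, i.e. x^T A^T y = x^T (A^*) y. Since this holds for all x, y, we must have A^* = A^T. Therefore
A^* =
[[-2, -2, -3],
 [0, -2, -3],
 [1, 2, -2]].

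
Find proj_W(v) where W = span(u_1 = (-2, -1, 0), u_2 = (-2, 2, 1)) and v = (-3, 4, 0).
proj_W(v) = (-112/41, 142/41, 66/41)

Set up U = [u_1 | ... | u_2] ∈ R^(3×2). The projector onto W = col(U) is P = U (U^T U)^(-1) U^T.
Compute U^T U =
  [5, 2]
  [2, 9],
and U^T v = (2, 14).
Solve U^T U · c = U^T v for the coefficients: c = (-10/41, 66/41). The projection is proj_W(v) = U c.
Check: (v - proj_W(v)) · u_1 = 0  (should be 0).
Check: (v - proj_W(v)) · u_2 = 0  (should be 0).
Result: proj_W(v) = (-112/41, 142/41, 66/41).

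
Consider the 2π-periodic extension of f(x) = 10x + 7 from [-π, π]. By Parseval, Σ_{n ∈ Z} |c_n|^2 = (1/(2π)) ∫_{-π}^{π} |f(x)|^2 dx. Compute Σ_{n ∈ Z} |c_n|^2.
Σ |c_n|^2 = 100π^2/3 + 49

Expand and integrate term by term over [-π, π]:
  ∫ (10x)^2 dx = 100·(2π^3/3); ∫ 2·10·(7)·x dx = 0 (odd integrand); ∫ 7^2 dx = 49·2π.
So (1/(2π)) ∫_{-π}^{π} (10x + 7)^2 dx = 100π^2/3 + 49 = 100π^2/3 + 49.
Parseval ⇒ Σ |c_n|^2 = 100π^2/3 + 49.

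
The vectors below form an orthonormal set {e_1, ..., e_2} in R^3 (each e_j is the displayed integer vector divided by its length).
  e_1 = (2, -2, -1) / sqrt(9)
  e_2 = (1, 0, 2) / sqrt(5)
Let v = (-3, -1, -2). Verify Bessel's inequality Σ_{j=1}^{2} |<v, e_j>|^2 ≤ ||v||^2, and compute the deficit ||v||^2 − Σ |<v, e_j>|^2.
Σ |<v, e_j>|^2 = 461/45; ||v||^2 = 14; deficit = 169/45

Write each e_j = u_j / sqrt(<u_j, u_j>) where u_j is the displayed integer vector. Then <v, e_j> = <v, u_j> / sqrt(<u_j, u_j>), so |<v, e_j>|^2 = <v, u_j>^2 / <u_j, u_j>.
Coefficients: <v, e_1> = -2/sqrt(9), <v, e_2> = -7/sqrt(5).
Square and sum: Σ |<v, e_j>|^2 = 461/45.
Compute ||v||^2 = v·v = 14.
Deficit = 14 − 461/45 = 169/45 ≥ 0, confirming Bessel's inequality. (The deficit equals ||v − Σ <v,e_j> e_j||^2, the squared distance from v to span{e_j}.)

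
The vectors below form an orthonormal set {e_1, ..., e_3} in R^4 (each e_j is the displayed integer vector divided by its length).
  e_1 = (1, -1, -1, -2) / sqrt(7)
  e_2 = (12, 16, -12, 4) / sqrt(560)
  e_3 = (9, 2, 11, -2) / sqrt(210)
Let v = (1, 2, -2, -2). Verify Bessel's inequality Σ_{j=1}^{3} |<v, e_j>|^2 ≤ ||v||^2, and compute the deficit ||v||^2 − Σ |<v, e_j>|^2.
Σ |<v, e_j>|^2 = 425/42; ||v||^2 = 13; deficit = 121/42

Write each e_j = u_j / sqrt(<u_j, u_j>) where u_j is the displayed integer vector. Then <v, e_j> = <v, u_j> / sqrt(<u_j, u_j>), so |<v, e_j>|^2 = <v, u_j>^2 / <u_j, u_j>.
Coefficients: <v, e_1> = 5/sqrt(7), <v, e_2> = 60/sqrt(560), <v, e_3> = -5/sqrt(210).
Square and sum: Σ |<v, e_j>|^2 = 425/42.
Compute ||v||^2 = v·v = 13.
Deficit = 13 − 425/42 = 121/42 ≥ 0, confirming Bessel's inequality. (The deficit equals ||v − Σ <v,e_j> e_j||^2, the squared distance from v to span{e_j}.)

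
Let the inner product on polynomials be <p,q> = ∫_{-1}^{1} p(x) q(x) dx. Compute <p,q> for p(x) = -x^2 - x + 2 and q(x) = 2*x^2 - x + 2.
<p,q> = 46/5

Expand the product: p(x)·q(x) = -2*x^4 - x^3 + 3*x^2 - 4*x + 4.
∫_{-1}^{1} of each monomial x^k gives [2/(k+1) if k even, 0 if k odd]. Integrating term-by-term (or equivalently evaluating the antiderivative F(x) = -2*x^5/5 - x^4/4 + x^3 - 2*x^2 + 4*x at the endpoints):
  F(1) − F(−1) = 47/20 − (-137/20) = 46/5.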